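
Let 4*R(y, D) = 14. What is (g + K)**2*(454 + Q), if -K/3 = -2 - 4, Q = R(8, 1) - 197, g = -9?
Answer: 42201/2 ≈ 21101.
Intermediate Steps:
R(y, D) = 7/2 (R(y, D) = (1/4)*14 = 7/2)
Q = -387/2 (Q = 7/2 - 197 = -387/2 ≈ -193.50)
K = 18 (K = -3*(-2 - 4) = -3*(-6) = 18)
(g + K)**2*(454 + Q) = (-9 + 18)**2*(454 - 387/2) = 9**2*(521/2) = 81*(521/2) = 42201/2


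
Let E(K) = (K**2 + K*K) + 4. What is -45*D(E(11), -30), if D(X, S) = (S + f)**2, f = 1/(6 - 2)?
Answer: -637245/16 ≈ -39828.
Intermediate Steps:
f = 1/4 ≈ 0.25000
E(K) = 4 + 2*K**2 (E(K) = (K**2 + K**2) + 4 = 2*K**2 + 4 = 4 + 2*K**2)
D(X, S) = (1/4 + S)**2 (D(X, S) = (S + 1/4)**2 = (1/4 + S)**2)
-45*D(E(11), -30) = -45*(1 + 4*(-30))**2/16 = -45*(1 - 120)**2/16 = -45*(-119)**2/16 = -45*14161/16 = -637245/16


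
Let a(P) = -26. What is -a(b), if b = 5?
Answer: 26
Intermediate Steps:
-a(b) = -1*(-26) = 26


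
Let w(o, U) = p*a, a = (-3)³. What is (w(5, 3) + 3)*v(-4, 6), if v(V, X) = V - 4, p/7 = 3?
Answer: 4512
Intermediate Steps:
p = 21 (p = 7*3 = 21)
v(V, X) = -4 + V
a = -27
w(o, U) = -567 (w(o, U) = 21*(-27) = -567)
(w(5, 3) + 3)*v(-4, 6) = (-567 + 3)*(-4 - 4) = -564*(-8) = 4512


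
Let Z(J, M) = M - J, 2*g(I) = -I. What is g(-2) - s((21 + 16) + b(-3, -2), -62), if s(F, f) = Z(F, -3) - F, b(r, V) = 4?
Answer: 86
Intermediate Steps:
g(I) = -I/2 (g(I) = (-I)/2 = -I/2)
s(F, f) = -3 - 2*F (s(F, f) = (-3 - F) - F = -3 - 2*F)
g(-2) - s((21 + 16) + b(-3, -2), -62) = -1/2*(-2) - (-3 - 2*((21 + 16) + 4)) = 1 - (-3 - 2*(37 + 4)) = 1 - (-3 - 2*41) = 1 - (-3 - 82) = 1 - 1*(-85) = 1 + 85 = 86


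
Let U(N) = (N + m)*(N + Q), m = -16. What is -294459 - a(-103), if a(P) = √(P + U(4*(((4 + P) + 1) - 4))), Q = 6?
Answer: -294459 - √170345 ≈ -2.9487e+5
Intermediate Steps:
U(N) = (-16 + N)*(6 + N) (U(N) = (N - 16)*(N + 6) = (-16 + N)*(6 + N))
a(P) = √(-136 + (4 + 4*P)² - 39*P) (a(P) = √(P + (-96 + (4*(((4 + P) + 1) - 4))² - 40*(((4 + P) + 1) - 4))) = √(P + (-96 + (4*((5 + P) - 4))² - 40*((5 + P) - 4))) = √(P + (-96 + (4*(1 + P))² - 40*(1 + P))) = √(P + (-96 + (4 + 4*P)² - 10*(4 + 4*P))) = √(P + (-96 + (4 + 4*P)² + (-40 - 40*P))) = √(P + (-136 + (4 + 4*P)² - 40*P)) = √(-136 + (4 + 4*P)² - 39*P))
-294459 - a(-103) = -294459 - √(-120 - 7*(-103) + 16*(-103)²) = -294459 - √(-120 + 721 + 16*10609) = -294459 - √(-120 + 721 + 169744) = -294459 - √170345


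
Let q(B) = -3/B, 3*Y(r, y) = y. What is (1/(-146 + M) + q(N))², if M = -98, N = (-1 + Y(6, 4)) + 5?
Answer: 305809/952576 ≈ 0.32103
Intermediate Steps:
Y(r, y) = y/3
N = 16/3 (N = (-1 + (⅓)*4) + 5 = (-1 + 4/3) + 5 = ⅓ + 5 = 16/3 ≈ 5.3333)
(1/(-146 + M) + q(N))² = (1/(-146 - 98) - 3/16/3)² = (1/(-244) - 3*3/16)² = (-1/244 - 9/16)² = (-553/976)² = 305809/952576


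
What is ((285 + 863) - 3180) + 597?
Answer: -1435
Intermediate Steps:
((285 + 863) - 3180) + 597 = (1148 - 3180) + 597 = -2032 + 597 = -1435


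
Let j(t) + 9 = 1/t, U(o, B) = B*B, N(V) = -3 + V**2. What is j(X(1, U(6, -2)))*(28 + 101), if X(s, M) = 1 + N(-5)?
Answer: -26574/23 ≈ -1155.4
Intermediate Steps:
U(o, B) = B**2
X(s, M) = 23 (X(s, M) = 1 + (-3 + (-5)**2) = 1 + (-3 + 25) = 1 + 22 = 23)
j(t) = -9 + 1/t
j(X(1, U(6, -2)))*(28 + 101) = (-9 + 1/23)*(28 + 101) = (-9 + 1/23)*129 = -206/23*129 = -26574/23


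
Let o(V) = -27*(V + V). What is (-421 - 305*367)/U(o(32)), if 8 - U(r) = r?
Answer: -28089/434 ≈ -64.721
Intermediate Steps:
o(V) = -54*V
U(r) = 8 - r
(-421 - 305*367)/U(o(32)) = (-421 - 305*367)/(8 - (-54)*32) = (-421 - 111935)/(8 - 1*(-1728)) = -112356/(8 + 1728) = -112356/1736 = -112356*1/1736 = -28089/434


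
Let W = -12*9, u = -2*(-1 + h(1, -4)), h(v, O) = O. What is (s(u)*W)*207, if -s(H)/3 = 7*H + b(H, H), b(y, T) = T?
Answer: 5365440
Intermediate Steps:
u = 10 (u = -2*(-1 - 4) = -2*(-5) = 10)
s(H) = -24*H (s(H) = -3*(7*H + H) = -24*H)
W = -108
(s(u)*W)*207 = (-24*10*(-108))*207 = -240*(-108)*207 = 25920*207 = 5365440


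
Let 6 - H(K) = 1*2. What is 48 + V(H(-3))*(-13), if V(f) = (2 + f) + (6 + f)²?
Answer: -1330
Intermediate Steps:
H(K) = 4 (H(K) = 6 - 2 = 4)
V(f) = 2 + f + (6 + f)²
48 + V(H(-3))*(-13) = 48 + (2 + 4 + (6 + 4)²)*(-13) = 48 + (2 + 4 + 10²)*(-13) = 48 + (2 + 4 + 100)*(-13) = 48 + 106*(-13) = 48 - 1378 = -1330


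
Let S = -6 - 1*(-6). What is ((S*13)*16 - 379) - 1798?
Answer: -2177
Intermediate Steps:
S = 0 (S = -6 + 6 = 0)
((S*13)*16 - 379) - 1798 = ((0*13)*16 - 379) - 1798 = (0*16 - 379) - 1798 = (0 - 379) - 1798 = -379 - 1798 = -2177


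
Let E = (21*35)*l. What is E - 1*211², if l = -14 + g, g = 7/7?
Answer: -54076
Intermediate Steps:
g = 1 (g = 7*(⅐) = 1)
l = -13 (l = -14 + 1 = -13)
E = -9555 (E = (21*35)*(-13) = 735*(-13) = -9555)
E - 1*211² = -9555 - 1*211² = -9555 - 1*44521 = -9555 - 44521 = -54076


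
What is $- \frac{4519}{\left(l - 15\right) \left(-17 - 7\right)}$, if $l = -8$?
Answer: $- \frac{4519}{552} \approx -8.1866$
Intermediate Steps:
$- \frac{4519}{\left(l - 15\right) \left(-17 - 7\right)} = - \frac{4519}{\left(-8 - 15\right) \left(-17 - 7\right)} = - \frac{4519}{\left(-23\right) \left(-24\right)} = - \frac{4519}{552}$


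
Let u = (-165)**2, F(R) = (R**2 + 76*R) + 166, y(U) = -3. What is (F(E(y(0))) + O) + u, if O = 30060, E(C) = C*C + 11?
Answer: 59371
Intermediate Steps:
E(C) = 11 + C**2 (E(C) = C**2 + 11 = 11 + C**2)
F(R) = 166 + R**2 + 76*R
u = 27225
(F(E(y(0))) + O) + u = ((166 + (11 + (-3)**2)**2 + 76*(11 + (-3)**2)) + 30060) + 27225 = ((166 + (11 + 9)**2 + 76*(11 + 9)) + 30060) + 27225 = ((166 + 20**2 + 76*20) + 30060) + 27225 = ((166 + 400 + 1520) + 30060) + 27225 = (2086 + 30060) + 27225 = 32146 + 27225 = 59371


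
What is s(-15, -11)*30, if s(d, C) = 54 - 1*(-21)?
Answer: 2250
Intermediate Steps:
s(d, C) = 75 (s(d, C) = 54 + 21 = 75)
s(-15, -11)*30 = 75*30 = 2250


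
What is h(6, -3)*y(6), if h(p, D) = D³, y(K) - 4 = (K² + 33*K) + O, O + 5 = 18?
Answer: -6777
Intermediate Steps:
O = 13 (O = -5 + 18 = 13)
y(K) = 17 + K² + 33*K (y(K) = 4 + ((K² + 33*K) + 13) = 4 + (13 + K² + 33*K) = 17 + K² + 33*K)
h(6, -3)*y(6) = (-3)³*(17 + 6² + 33*6) = -27*(17 + 36 + 198) = -27*251 = -6777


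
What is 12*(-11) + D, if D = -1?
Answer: -133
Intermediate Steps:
12*(-11) + D = 12*(-11) - 1 = -132 - 1 = -133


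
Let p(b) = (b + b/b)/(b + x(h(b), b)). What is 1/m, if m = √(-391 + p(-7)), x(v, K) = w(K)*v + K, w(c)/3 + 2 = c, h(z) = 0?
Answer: -I*√19138/2734 ≈ -0.0506*I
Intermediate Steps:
w(c) = -6 + 3*c
x(v, K) = K + v*(-6 + 3*K) (x(v, K) = (-6 + 3*K)*v + K = v*(-6 + 3*K) + K = K + v*(-6 + 3*K))
p(b) = (1 + b)/(2*b) (p(b) = (b + b/b)/(b + (b + 3*0*(-2 + b))) = (b + 1)/(b + (b + 0)) = (1 + b)/(b + b) = (1 + b)/((2*b)) = (1 + b)*(1/(2*b)) = (1 + b)/(2*b))
m = I*√19138/7 (m = √(-391 + (½)*(1 - 7)/(-7)) = √(-391 + (½)*(-⅐)*(-6)) = √(-391 + 3/7) = √(-2734/7) = I*√19138/7 ≈ 19.763*I)
1/m = 1/(I*√19138/7) = -I*√19138/2734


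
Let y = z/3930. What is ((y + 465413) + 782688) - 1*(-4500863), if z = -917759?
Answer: 22592510761/3930 ≈ 5.7487e+6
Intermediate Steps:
y = -917759/3930 ≈ -233.53
((y + 465413) + 782688) - 1*(-4500863) = ((-917759/3930 + 465413) + 782688) - 1*(-4500863) = (1828155331/3930 + 782688) + 4500863 = 4904119171/3930 + 4500863 = 22592510761/3930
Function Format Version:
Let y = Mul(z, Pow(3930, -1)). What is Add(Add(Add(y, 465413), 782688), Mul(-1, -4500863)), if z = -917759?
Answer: Rational(22592510761, 3930) ≈ 5.7487e+6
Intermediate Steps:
y = Rational(-917759, 3930) (y = Mul(-917759, Pow(3930, -1)) = Mul(-917759, Rational(1, 3930)) = Rational(-917759, 3930) ≈ -233.53)
Add(Add(Add(y, 465413), 782688), Mul(-1, -4500863)) = Add(Add(Add(Rational(-917759, 3930), 465413), 782688), Mul(-1, -4500863)) = Add(Add(Rational(1828155331, 3930), 782688), 4500863) = Add(Rational(4904119171, 3930), 4500863) = Rational(22592510761, 3930)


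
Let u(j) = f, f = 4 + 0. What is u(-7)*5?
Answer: 20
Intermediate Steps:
f = 4
u(j) = 4
u(-7)*5 = 4*5 = 20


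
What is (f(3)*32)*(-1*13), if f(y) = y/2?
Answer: -624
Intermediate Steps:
f(y) = y/2 (f(y) = y*(½) = y/2)
(f(3)*32)*(-1*13) = (((½)*3)*32)*(-1*13) = ((3/2)*32)*(-13) = 48*(-13) = -624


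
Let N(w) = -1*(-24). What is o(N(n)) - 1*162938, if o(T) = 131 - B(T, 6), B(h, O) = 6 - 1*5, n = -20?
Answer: -162808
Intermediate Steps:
B(h, O) = 1 (B(h, O) = 6 - 5 = 1)
N(w) = 24
o(T) = 130 (o(T) = 131 - 1*1 = 131 - 1 = 130)
o(N(n)) - 1*162938 = 130 - 1*162938 = 130 - 162938 = -162808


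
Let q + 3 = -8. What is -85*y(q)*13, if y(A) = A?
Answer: 12155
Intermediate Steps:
q = -11 (q = -3 - 8 = -11)
-85*y(q)*13 = -85*(-11)*13 = 935*13 = 12155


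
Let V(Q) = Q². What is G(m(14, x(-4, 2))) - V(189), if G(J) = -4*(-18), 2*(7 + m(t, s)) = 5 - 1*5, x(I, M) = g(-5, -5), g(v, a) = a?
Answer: -35649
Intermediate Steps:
x(I, M) = -5
m(t, s) = -7 (m(t, s) = -7 + (5 - 1*5)/2 = -7 + (5 - 5)/2 = -7 + (½)*0 = -7 + 0 = -7)
G(J) = 72 (G(J) = -1*(-72) = 72)
G(m(14, x(-4, 2))) - V(189) = 72 - 1*189² = 72 - 1*35721 = 72 - 35721 = -35649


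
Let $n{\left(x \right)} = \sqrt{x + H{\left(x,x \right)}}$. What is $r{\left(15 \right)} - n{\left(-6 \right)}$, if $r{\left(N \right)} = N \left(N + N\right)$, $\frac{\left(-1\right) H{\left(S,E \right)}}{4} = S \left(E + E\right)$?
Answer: $450 - 7 i \sqrt{6} \approx 450.0 - 17.146 i$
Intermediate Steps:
$H{\left(S,E \right)} = - 8 E S$ ($H{\left(S,E \right)} = - 4 S \left(E + E\right) = - 4 S 2 E = - 4 \cdot 2 E S = - 8 E S$)
$r{\left(N \right)} = 2 N^{2}$ ($r{\left(N \right)} = N 2 N = 2 N^{2}$)
$n{\left(x \right)} = \sqrt{x - 8 x^{2}}$ ($n{\left(x \right)} = \sqrt{x - 8 x x} = \sqrt{x - 8 x^{2}}$)
$r{\left(15 \right)} - n{\left(-6 \right)} = 2 \cdot 15^{2} - \sqrt{- 6 \left(1 - -48\right)} = 2 \cdot 225 - \sqrt{- 6 \left(1 + 48\right)} = 450 - \sqrt{\left(-6\right) 49} = 450 - \sqrt{-294} = 450 - 7 i \sqrt{6}$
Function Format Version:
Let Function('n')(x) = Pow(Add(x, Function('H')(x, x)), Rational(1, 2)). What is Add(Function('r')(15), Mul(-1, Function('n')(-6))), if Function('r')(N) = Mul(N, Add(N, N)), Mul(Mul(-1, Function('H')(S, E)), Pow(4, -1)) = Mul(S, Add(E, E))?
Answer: Add(450, Mul(-7, I, Pow(6, Rational(1, 2)))) ≈ Add(450.00, Mul(-17.146, I))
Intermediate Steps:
Function('H')(S, E) = Mul(-8, E, S) (Function('H')(S, E) = Mul(-4, Mul(S, Add(E, E))) = Mul(-4, Mul(S, Mul(2, E))) = Mul(-4, Mul(2, E, S)) = Mul(-8, E, S))
Function('r')(N) = Mul(2, Pow(N, 2)) (Function('r')(N) = Mul(N, Mul(2, N)) = Mul(2, Pow(N, 2)))
Function('n')(x) = Pow(Add(x, Mul(-8, Pow(x, 2))), Rational(1, 2)) (Function('n')(x) = Pow(Add(x, Mul(-8, x, x)), Rational(1, 2)) = Pow(Add(x, Mul(-8, Pow(x, 2))), Rational(1, 2)))
Add(Function('r')(15), Mul(-1, Function('n')(-6))) = Add(Mul(2, Pow(15, 2)), Mul(-1, Pow(Mul(-6, Add(1, Mul(-8, -6))), Rational(1, 2)))) = Add(Mul(2, 225), Mul(-1, Pow(Mul(-6, Add(1, 48)), Rational(1, 2)))) = Add(450, Mul(-1, Pow(Mul(-6, 49), Rational(1, 2)))) = Add(450, Mul(-1, Pow(-294, Rational(1, 2)))) = Add(450, Mul(-1, Mul(7, I, Pow(6, Rational(1, 2))))) = Add(450, Mul(-7, I, Pow(6, Rational(1, 2))))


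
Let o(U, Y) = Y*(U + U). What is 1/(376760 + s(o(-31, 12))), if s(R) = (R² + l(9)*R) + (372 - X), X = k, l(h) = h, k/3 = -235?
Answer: 1/924677 ≈ 1.0815e-6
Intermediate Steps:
k = -705 (k = 3*(-235) = -705)
o(U, Y) = 2*U*Y (o(U, Y) = Y*(2*U) = 2*U*Y)
X = -705
s(R) = 1077 + R² + 9*R (s(R) = (R² + 9*R) + (372 - 1*(-705)) = (R² + 9*R) + (372 + 705) = (R² + 9*R) + 1077 = 1077 + R² + 9*R)
1/(376760 + s(o(-31, 12))) = 1/(376760 + (1077 + (2*(-31)*12)² + 9*(2*(-31)*12))) = 1/(376760 + (1077 + (-744)² + 9*(-744))) = 1/(376760 + (1077 + 553536 - 6696)) = 1/(376760 + 547917) = 1/924677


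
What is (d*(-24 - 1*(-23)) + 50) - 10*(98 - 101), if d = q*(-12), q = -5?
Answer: 20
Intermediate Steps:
d = 60 (d = -5*(-12) = 60)
(d*(-24 - 1*(-23)) + 50) - 10*(98 - 101) = (60*(-24 - 1*(-23)) + 50) - 10*(98 - 101) = (60*(-24 + 23) + 50) - 10*(-3) = (60*(-1) + 50) + 30 = (-60 + 50) + 30 = -10 + 30 = 20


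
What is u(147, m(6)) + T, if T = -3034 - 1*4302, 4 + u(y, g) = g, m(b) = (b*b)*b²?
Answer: -6044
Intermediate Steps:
m(b) = b⁴ (m(b) = b²*b² = b⁴)
u(y, g) = -4 + g
T = -7336 (T = -3034 - 4302 = -7336)
u(147, m(6)) + T = (-4 + 6⁴) - 7336 = (-4 + 1296) - 7336 = 1292 - 7336 = -6044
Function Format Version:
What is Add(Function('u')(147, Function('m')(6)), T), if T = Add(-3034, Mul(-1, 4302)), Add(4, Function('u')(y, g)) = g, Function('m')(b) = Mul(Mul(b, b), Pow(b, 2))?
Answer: -6044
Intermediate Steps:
Function('m')(b) = Pow(b, 4) (Function('m')(b) = Mul(Pow(b, 2), Pow(b, 2)) = Pow(b, 4))
Function('u')(y, g) = Add(-4, g)
T = -7336 (T = Add(-3034, -4302) = -7336)
Add(Function('u')(147, Function('m')(6)), T) = Add(Add(-4, Pow(6, 4)), -7336) = Add(Add(-4, 1296), -7336) = Add(1292, -7336) = -6044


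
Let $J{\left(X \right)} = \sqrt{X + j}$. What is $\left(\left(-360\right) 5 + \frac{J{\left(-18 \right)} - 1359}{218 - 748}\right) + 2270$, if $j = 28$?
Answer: $\frac{250459}{530} - \frac{\sqrt{10}}{530} \approx 472.56$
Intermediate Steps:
$J{\left(X \right)} = \sqrt{28 + X}$ ($J{\left(X \right)} = \sqrt{X + 28} = \sqrt{28 + X}$)
$\left(\left(-360\right) 5 + \frac{J{\left(-18 \right)} - 1359}{218 - 748}\right) + 2270 = \left(\left(-360\right) 5 + \frac{\sqrt{28 - 18} - 1359}{218 - 748}\right) + 2270 = \left(-1800 + \frac{\sqrt{10} - 1359}{-530}\right) + 2270 = \left(-1800 + \left(-1359 + \sqrt{10}\right) \left(- \frac{1}{530}\right)\right) + 2270 = \left(-1800 + \left(\frac{1359}{530} - \frac{\sqrt{10}}{530}\right)\right) + 2270 = \left(- \frac{952641}{530} - \frac{\sqrt{10}}{530}\right) + 2270 = \frac{250459}{530} - \frac{\sqrt{10}}{530}$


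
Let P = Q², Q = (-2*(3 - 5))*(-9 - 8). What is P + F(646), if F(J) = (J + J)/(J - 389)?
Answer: 1189660/257 ≈ 4629.0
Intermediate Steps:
Q = -68 (Q = -2*(-2)*(-17) = 4*(-17) = -68)
F(J) = 2*J/(-389 + J) (F(J) = (2*J)/(-389 + J) = 2*J/(-389 + J))
P = 4624 (P = (-68)² = 4624)
P + F(646) = 4624 + 2*646/(-389 + 646) = 4624 + 2*646/257 = 4624 + 2*646*(1/257) = 4624 + 1292/257 = 1189660/257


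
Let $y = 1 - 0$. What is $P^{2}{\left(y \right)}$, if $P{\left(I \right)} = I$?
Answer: $1$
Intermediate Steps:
$y = 1$ ($y = 1 + 0 = 1$)
$P^{2}{\left(y \right)} = 1^{2} = 1$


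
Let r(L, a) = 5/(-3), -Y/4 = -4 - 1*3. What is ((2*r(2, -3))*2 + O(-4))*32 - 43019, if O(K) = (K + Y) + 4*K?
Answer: -128929/3 ≈ -42976.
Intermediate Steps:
Y = 28 (Y = -4*(-4 - 1*3) = -4*(-4 - 3) = -4*(-7) = 28)
r(L, a) = -5/3 (r(L, a) = 5*(-⅓) = -5/3)
O(K) = 28 + 5*K (O(K) = (K + 28) + 4*K = (28 + K) + 4*K = 28 + 5*K)
((2*r(2, -3))*2 + O(-4))*32 - 43019 = ((2*(-5/3))*2 + (28 + 5*(-4)))*32 - 43019 = (-10/3*2 + (28 - 20))*32 - 43019 = (-20/3 + 8)*32 - 43019 = (4/3)*32 - 43019 = 128/3 - 43019 = -128929/3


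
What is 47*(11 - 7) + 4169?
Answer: 4357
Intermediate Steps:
47*(11 - 7) + 4169 = 47*4 + 4169 = 188 + 4169 = 4357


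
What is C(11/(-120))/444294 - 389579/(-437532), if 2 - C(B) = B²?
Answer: 207706180336219/233271410889600 ≈ 0.89041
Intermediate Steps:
C(B) = 2 - B²
C(11/(-120))/444294 - 389579/(-437532) = (2 - (11/(-120))²)/444294 - 389579/(-437532) = (2 - (11*(-1/120))²)*(1/444294) - 389579*(-1/437532) = (2 - (-11/120)²)*(1/444294) + 389579/437532 = (2 - 1*121/14400)*(1/444294) + 389579/437532 = (2 - 121/14400)*(1/444294) + 389579/437532 = (28679/14400)*(1/444294) + 389579/437532 = 28679/6397833600 + 389579/437532 = 207706180336219/233271410889600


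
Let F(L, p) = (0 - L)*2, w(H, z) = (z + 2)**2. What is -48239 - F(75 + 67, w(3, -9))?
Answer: -47955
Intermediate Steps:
w(H, z) = (2 + z)**2
F(L, p) = -2*L (F(L, p) = -L*2 = -2*L)
-48239 - F(75 + 67, w(3, -9)) = -48239 - (-2)*(75 + 67) = -48239 - (-2)*142 = -48239 - 1*(-284) = -48239 + 284 = -47955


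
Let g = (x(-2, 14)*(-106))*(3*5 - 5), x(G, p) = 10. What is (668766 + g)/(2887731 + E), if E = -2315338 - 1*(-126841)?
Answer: 329083/349617 ≈ 0.94127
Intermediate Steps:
E = -2188497 (E = -2315338 + 126841 = -2188497)
g = -10600 (g = (10*(-106))*(3*5 - 5) = -1060*(15 - 5) = -1060*10 = -10600)
(668766 + g)/(2887731 + E) = (668766 - 10600)/(2887731 - 2188497) = 658166/699234 = 658166*(1/699234) = 329083/349617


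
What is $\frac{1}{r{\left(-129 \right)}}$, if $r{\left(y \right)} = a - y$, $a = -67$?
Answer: $\frac{1}{62} \approx 0.016129$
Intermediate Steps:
$r{\left(y \right)} = -67 - y$
$\frac{1}{r{\left(-129 \right)}} = \frac{1}{-67 - -129} = \frac{1}{-67 + 129} = \frac{1}{62}$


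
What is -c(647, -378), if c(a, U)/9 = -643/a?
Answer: 5787/647 ≈ 8.9444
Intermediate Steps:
c(a, U) = -5787/a (c(a, U) = 9*(-643/a) = -5787/a)
-c(647, -378) = -(-5787)/647 = -1*(-5787/647) = 5787/647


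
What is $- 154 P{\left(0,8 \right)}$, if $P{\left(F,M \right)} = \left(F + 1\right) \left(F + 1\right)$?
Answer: $-154$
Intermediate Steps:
$P{\left(F,M \right)} = \left(1 + F\right)^{2}$ ($P{\left(F,M \right)} = \left(1 + F\right) \left(1 + F\right) = \left(1 + F\right)^{2}$)
$- 154 P{\left(0,8 \right)} = - 154 \left(1 + 0\right)^{2} = - 154 \cdot 1^{2} = \left(-154\right) 1 = -154$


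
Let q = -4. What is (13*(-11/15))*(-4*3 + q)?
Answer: 2288/15 ≈ 152.53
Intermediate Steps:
(13*(-11/15))*(-4*3 + q) = (13*(-11/15))*(-4*3 - 4) = (13*(-11*1/15))*(-12 - 4) = (13*(-11/15))*(-16) = -143/15*(-16) = 2288/15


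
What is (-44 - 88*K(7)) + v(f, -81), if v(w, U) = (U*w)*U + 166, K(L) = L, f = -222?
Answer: -1457036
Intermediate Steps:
v(w, U) = 166 + w*U**2 (v(w, U) = w*U**2 + 166 = 166 + w*U**2)
(-44 - 88*K(7)) + v(f, -81) = (-44 - 88*7) + (166 - 222*(-81)**2) = (-44 - 616) + (166 - 222*6561) = -660 + (166 - 1456542) = -660 - 1456376 = -1457036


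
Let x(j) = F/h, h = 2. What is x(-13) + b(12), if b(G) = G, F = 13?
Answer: 37/2 ≈ 18.500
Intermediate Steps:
x(j) = 13/2
x(-13) + b(12) = 13/2 + 12 = 37/2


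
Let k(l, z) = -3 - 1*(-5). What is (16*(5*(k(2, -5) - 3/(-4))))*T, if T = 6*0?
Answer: 0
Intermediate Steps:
k(l, z) = 2 (k(l, z) = -3 + 5 = 2)
T = 0
(16*(5*(k(2, -5) - 3/(-4))))*T = (16*(5*(2 - 3/(-4))))*0 = (16*(5*(2 - 3*(-¼))))*0 = (16*(5*(2 + ¾)))*0 = (16*(5*(11/4)))*0 = (16*(55/4))*0 = 220*0 = 0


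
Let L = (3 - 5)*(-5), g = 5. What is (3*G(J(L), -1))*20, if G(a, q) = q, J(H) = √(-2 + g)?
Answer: -60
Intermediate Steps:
L = 10 (L = -2*(-5) = 10)
J(H) = √3 (J(H) = √(-2 + 5) = √3)
(3*G(J(L), -1))*20 = (3*(-1))*20 = -3*20 = -60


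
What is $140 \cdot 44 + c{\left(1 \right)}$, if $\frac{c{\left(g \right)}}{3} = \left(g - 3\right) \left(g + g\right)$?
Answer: $6148$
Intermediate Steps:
$c{\left(g \right)} = 6 g \left(-3 + g\right)$ ($c{\left(g \right)} = 3 \left(g - 3\right) \left(g + g\right) = 3 \left(-3 + g\right) 2 g = 3 \cdot 2 g \left(-3 + g\right) = 6 g \left(-3 + g\right)$)
$140 \cdot 44 + c{\left(1 \right)} = 140 \cdot 44 + 6 \cdot 1 \left(-3 + 1\right) = 6160 + 6 \cdot 1 \left(-2\right) = 6160 - 12 = 6148$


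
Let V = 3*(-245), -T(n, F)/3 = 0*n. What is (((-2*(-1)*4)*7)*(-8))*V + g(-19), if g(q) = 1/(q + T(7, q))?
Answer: 6256319/19 ≈ 3.2928e+5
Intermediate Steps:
T(n, F) = 0 (T(n, F) = -0*n = -3*0 = 0)
g(q) = 1/q (g(q) = 1/(q + 0) = 1/q)
V = -735
(((-2*(-1)*4)*7)*(-8))*V + g(-19) = (((-2*(-1)*4)*7)*(-8))*(-735) + 1/(-19) = (((2*4)*7)*(-8))*(-735) - 1/19 = ((8*7)*(-8))*(-735) - 1/19 = (56*(-8))*(-735) - 1/19 = -448*(-735) - 1/19 = 329280 - 1/19 = 6256319/19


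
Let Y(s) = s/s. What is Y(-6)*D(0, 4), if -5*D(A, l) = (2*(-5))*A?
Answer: 0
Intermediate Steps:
Y(s) = 1
D(A, l) = 2*A (D(A, l) = -2*(-5)*A/5 = -(-2)*A = 2*A)
Y(-6)*D(0, 4) = 1*(2*0) = 1*0 = 0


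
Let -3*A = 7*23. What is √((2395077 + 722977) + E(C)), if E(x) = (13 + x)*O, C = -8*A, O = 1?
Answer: √28066467/3 ≈ 1765.9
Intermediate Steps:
A = -161/3 (A = -7*23/3 = -⅓*161 = -161/3 ≈ -53.667)
C = 1288/3 (C = -8*(-161/3) = 1288/3 ≈ 429.33)
E(x) = 13 + x (E(x) = (13 + x)*1 = 13 + x)
√((2395077 + 722977) + E(C)) = √((2395077 + 722977) + (13 + 1288/3)) = √(3118054 + 1327/3) = √(9355489/3) = √28066467/3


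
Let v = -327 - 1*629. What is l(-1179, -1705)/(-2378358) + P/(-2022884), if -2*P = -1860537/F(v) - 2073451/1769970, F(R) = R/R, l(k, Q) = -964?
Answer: -1304209982965502773/2838525871815035280 ≈ -0.45947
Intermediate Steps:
v = -956 (v = -327 - 629 = -956)
F(R) = 1
P = 3293096747341/3539940 (P = -(-1860537/1 - 2073451/1769970)/2 = -(-1860537*1 - 2073451*1/1769970)/2 = -(-1860537 - 2073451/1769970)/2 = -½*(-3293096747341/1769970) = 3293096747341/3539940 ≈ 9.3027e+5)
l(-1179, -1705)/(-2378358) + P/(-2022884) = -964/(-2378358) + (3293096747341/3539940)/(-2022884) = -964*(-1/2378358) + (3293096747341/3539940)*(-1/2022884) = 482/1189179 - 3293096747341/7160887986960 = -1304209982965502773/2838525871815035280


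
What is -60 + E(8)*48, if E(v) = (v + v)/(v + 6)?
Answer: -36/7 ≈ -5.1429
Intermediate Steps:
E(v) = 2*v/(6 + v) (E(v) = (2*v)/(6 + v) = 2*v/(6 + v))
-60 + E(8)*48 = -60 + (2*8/(6 + 8))*48 = -60 + (2*8/14)*48 = -60 + (2*8*(1/14))*48 = -60 + (8/7)*48 = -60 + 384/7 = -36/7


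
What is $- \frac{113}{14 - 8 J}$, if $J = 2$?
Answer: $\frac{113}{2} \approx 56.5$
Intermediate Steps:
$- \frac{113}{14 - 8 J} = - \frac{113}{14 - 16} = - \frac{113}{-2} = \left(-113\right) \left(- \frac{1}{2}\right) = \frac{113}{2}$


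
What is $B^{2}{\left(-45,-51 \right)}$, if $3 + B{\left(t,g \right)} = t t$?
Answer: $4088484$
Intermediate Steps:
$B{\left(t,g \right)} = -3 + t^{2}$ ($B{\left(t,g \right)} = -3 + t t = -3 + t^{2}$)
$B^{2}{\left(-45,-51 \right)} = \left(-3 + \left(-45\right)^{2}\right)^{2} = \left(-3 + 2025\right)^{2} = 2022^{2} = 4088484$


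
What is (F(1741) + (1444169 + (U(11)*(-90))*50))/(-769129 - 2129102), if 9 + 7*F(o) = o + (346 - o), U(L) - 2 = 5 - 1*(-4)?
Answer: -3254340/6762539 ≈ -0.48123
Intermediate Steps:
U(L) = 11 (U(L) = 2 + (5 - 1*(-4)) = 2 + (5 + 4) = 2 + 9 = 11)
F(o) = 337/7 (F(o) = -9/7 + (o + (346 - o))/7 = -9/7 + (⅐)*346 = -9/7 + 346/7 = 337/7)
(F(1741) + (1444169 + (U(11)*(-90))*50))/(-769129 - 2129102) = (337/7 + (1444169 + (11*(-90))*50))/(-769129 - 2129102) = (337/7 + (1444169 - 990*50))/(-2898231) = (337/7 + (1444169 - 49500))*(-1/2898231) = (337/7 + 1394669)*(-1/2898231) = (9763020/7)*(-1/2898231) = -3254340/6762539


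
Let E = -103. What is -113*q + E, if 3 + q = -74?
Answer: 8598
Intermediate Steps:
q = -77 (q = -3 - 74 = -77)
-113*q + E = -113*(-77) - 103 = 8701 - 103 = 8598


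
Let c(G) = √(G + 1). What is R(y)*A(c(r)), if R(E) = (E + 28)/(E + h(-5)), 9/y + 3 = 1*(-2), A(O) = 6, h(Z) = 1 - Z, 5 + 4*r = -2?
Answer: 262/7 ≈ 37.429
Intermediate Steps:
r = -7/4 (r = -5/4 + (¼)*(-2) = -5/4 - ½ = -7/4 ≈ -1.7500)
c(G) = √(1 + G)
y = -9/5 (y = 9/(-3 + 1*(-2)) = 9/(-3 - 2) = 9/(-5) = 9*(-⅕) = -9/5 ≈ -1.8000)
R(E) = (28 + E)/(6 + E) (R(E) = (E + 28)/(E + (1 - 1*(-5))) = (28 + E)/(E + (1 + 5)) = (28 + E)/(E + 6) = (28 + E)/(6 + E))
R(y)*A(c(r)) = ((28 - 9/5)/(6 - 9/5))*6 = ((131/5)/(21/5))*6 = ((5/21)*(131/5))*6 = (131/21)*6 = 262/7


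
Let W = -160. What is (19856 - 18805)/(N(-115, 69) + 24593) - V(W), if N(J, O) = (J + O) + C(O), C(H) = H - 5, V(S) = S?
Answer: 3938811/24611 ≈ 160.04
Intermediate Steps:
C(H) = -5 + H
N(J, O) = -5 + J + 2*O (N(J, O) = (J + O) + (-5 + O) = -5 + J + 2*O)
(19856 - 18805)/(N(-115, 69) + 24593) - V(W) = (19856 - 18805)/((-5 - 115 + 2*69) + 24593) - 1*(-160) = 1051/((-5 - 115 + 138) + 24593) + 160 = 1051/(18 + 24593) + 160 = 1051/24611 + 160 = 3938811/24611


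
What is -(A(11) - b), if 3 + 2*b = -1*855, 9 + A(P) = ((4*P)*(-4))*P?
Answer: 1516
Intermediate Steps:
A(P) = -9 - 16*P² (A(P) = -9 + ((4*P)*(-4))*P = -9 + (-16*P)*P = -9 - 16*P²)
b = -429 (b = -3/2 + (-1*855)/2 = -3/2 + (½)*(-855) = -3/2 - 855/2 = -429)
-(A(11) - b) = -((-9 - 16*11²) - 1*(-429)) = -((-9 - 16*121) + 429) = -((-9 - 1936) + 429) = -(-1945 + 429) = -1*(-1516) = 1516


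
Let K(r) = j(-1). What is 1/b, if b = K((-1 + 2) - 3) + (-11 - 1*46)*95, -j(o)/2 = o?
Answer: -1/5413 ≈ -0.00018474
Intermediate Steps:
j(o) = -2*o
K(r) = 2 (K(r) = -2*(-1) = 2)
b = -5413 (b = 2 + (-11 - 1*46)*95 = 2 + (-11 - 46)*95 = 2 - 57*95 = 2 - 5415 = -5413)
1/b = 1/(-5413) = -1/5413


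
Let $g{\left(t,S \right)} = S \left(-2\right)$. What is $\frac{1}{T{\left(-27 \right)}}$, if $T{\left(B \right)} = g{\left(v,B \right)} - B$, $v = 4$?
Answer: $\frac{1}{81} \approx 0.012346$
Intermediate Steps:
$g{\left(t,S \right)} = - 2 S$
$T{\left(B \right)} = - 3 B$ ($T{\left(B \right)} = - 2 B - B = - 3 B$)
$\frac{1}{T{\left(-27 \right)}} = \frac{1}{\left(-3\right) \left(-27\right)} = \frac{1}{81}$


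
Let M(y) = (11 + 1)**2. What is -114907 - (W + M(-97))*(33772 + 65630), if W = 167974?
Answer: -16711380343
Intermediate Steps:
M(y) = 144 (M(y) = 12**2 = 144)
-114907 - (W + M(-97))*(33772 + 65630) = -114907 - (167974 + 144)*(33772 + 65630) = -114907 - 168118*99402 = -114907 - 1*16711265436 = -114907 - 16711265436 = -16711380343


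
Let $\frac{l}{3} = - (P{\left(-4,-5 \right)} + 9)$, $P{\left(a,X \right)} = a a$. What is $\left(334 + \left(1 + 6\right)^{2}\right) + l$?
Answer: $308$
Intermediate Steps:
$P{\left(a,X \right)} = a^{2}$
$l = -75$ ($l = 3 \left(- (\left(-4\right)^{2} + 9)\right) = 3 \left(- (16 + 9)\right) = 3 \left(\left(-1\right) 25\right) = 3 \left(-25\right) = -75$)
$\left(334 + \left(1 + 6\right)^{2}\right) + l = \left(334 + \left(1 + 6\right)^{2}\right) - 75 = \left(334 + 7^{2}\right) - 75 = \left(334 + 49\right) - 75 = 383 - 75 = 308$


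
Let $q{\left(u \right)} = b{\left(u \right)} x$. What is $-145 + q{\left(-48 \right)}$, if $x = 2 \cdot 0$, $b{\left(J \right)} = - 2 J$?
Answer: $-145$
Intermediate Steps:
$x = 0$
$q{\left(u \right)} = 0$ ($q{\left(u \right)} = - 2 u 0 = 0$)
$-145 + q{\left(-48 \right)} = -145 + 0 = -145$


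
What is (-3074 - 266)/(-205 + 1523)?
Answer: -1670/659 ≈ -2.5341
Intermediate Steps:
(-3074 - 266)/(-205 + 1523) = -3340/1318 = -3340*1/1318 = -1670/659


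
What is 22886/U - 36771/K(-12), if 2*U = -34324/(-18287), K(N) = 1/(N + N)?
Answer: 7782024965/8581 ≈ 9.0689e+5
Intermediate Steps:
K(N) = 1/(2*N)
U = 17162/18287 (U = (-34324/(-18287))/2 = (-34324*(-1/18287))/2 = (½)*(34324/18287) = 17162/18287 ≈ 0.93848)
22886/U - 36771/K(-12) = 22886/(17162/18287) - 36771/((½)/(-12)) = 22886*(18287/17162) - 36771/((½)*(-1/12)) = 209258141/8581 - 36771/(-1/24) = 209258141/8581 - 36771*(-24) = 209258141/8581 + 882504 = 7782024965/8581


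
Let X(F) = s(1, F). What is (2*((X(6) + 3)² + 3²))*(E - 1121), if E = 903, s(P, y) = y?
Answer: -39240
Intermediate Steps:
X(F) = F
(2*((X(6) + 3)² + 3²))*(E - 1121) = (2*((6 + 3)² + 3²))*(903 - 1121) = (2*(9² + 9))*(-218) = (2*(81 + 9))*(-218) = (2*90)*(-218) = 180*(-218) = -39240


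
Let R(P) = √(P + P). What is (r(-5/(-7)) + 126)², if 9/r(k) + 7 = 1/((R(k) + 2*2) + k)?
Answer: 4278680053/275282 + 46253*√70/137641 ≈ 15546.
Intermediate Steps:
R(P) = √2*√P (R(P) = √(2*P) = √2*√P)
r(k) = 9/(-7 + 1/(4 + k + √2*√k)) (r(k) = 9/(-7 + 1/((√2*√k + 2*2) + k)) = 9/(-7 + 1/((√2*√k + 4) + k)) = 9/(-7 + 1/((4 + √2*√k) + k)) = 9/(-7 + 1/(4 + k + √2*√k)))
(r(-5/(-7)) + 126)² = (9*(-4 - (-5)/(-7) - √2*√(-5/(-7)))/(27 + 7*(-5/(-7)) + 7*√2*√(-5/(-7))) + 126)² = (9*(-4 - (-5)*(-1)/7 - √2*√(-5*(-⅐)))/(27 + 7*(-5*(-⅐)) + 7*√2*√(-5*(-⅐))) + 126)² = (9*(-4 - 1*5/7 - √2*√(5/7))/(27 + 7*(5/7) + 7*√2*√(5/7)) + 126)² = (9*(-4 - 5/7 - √2*√35/7)/(27 + 5 + 7*√2*(√35/7)) + 126)² = (9*(-4 - 5/7 - √70/7)/(27 + 5 + √70) + 126)² = (9*(-33/7 - √70/7)/(32 + √70) + 126)² = (126 + 9*(-33/7 - √70/7)/(32 + √70))²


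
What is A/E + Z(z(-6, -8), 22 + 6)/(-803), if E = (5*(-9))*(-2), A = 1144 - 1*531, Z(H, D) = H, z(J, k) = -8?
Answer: 492959/72270 ≈ 6.8211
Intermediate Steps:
A = 613 (A = 1144 - 531 = 613)
E = 90 (E = -45*(-2) = 90)
A/E + Z(z(-6, -8), 22 + 6)/(-803) = 613/90 - 8/(-803) = 613*(1/90) - 8*(-1/803) = 613/90 + 8/803 = 492959/72270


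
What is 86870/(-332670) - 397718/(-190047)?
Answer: 7613377/4156669 ≈ 1.8316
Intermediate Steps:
86870/(-332670) - 397718/(-190047) = 86870*(-1/332670) - 397718*(-1/190047) = -8687/33267 + 397718/190047 = 7613377/4156669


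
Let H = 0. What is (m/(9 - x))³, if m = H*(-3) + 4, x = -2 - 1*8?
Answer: 64/6859 ≈ 0.0093308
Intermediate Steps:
x = -10 (x = -2 - 8 = -10)
m = 4 (m = 0*(-3) + 4 = 0 + 4 = 4)
(m/(9 - x))³ = (4/(9 - 1*(-10)))³ = (4/(9 + 10))³ = (4/19)³ = 64/6859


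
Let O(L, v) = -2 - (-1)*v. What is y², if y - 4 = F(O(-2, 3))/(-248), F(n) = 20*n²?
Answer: 59049/3844 ≈ 15.361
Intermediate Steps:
O(L, v) = -2 + v
y = 243/62 (y = 4 + (20*(-2 + 3)²)/(-248) = 4 + (20*1²)*(-1/248) = 4 + (20*1)*(-1/248) = 4 + 20*(-1/248) = 4 - 5/62 = 243/62 ≈ 3.9194)
y² = (243/62)² = 59049/3844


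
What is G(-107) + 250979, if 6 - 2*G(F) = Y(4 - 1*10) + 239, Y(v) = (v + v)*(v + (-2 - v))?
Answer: 501701/2 ≈ 2.5085e+5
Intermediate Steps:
Y(v) = -4*v (Y(v) = (2*v)*(-2) = -4*v)
G(F) = -257/2 (G(F) = 3 - (-4*(4 - 1*10) + 239)/2 = 3 - (-4*(4 - 10) + 239)/2 = 3 - (-4*(-6) + 239)/2 = 3 - (24 + 239)/2 = 3 - ½*263 = 3 - 263/2 = -257/2)
G(-107) + 250979 = -257/2 + 250979 = 501701/2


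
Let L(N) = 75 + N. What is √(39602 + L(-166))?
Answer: √39511 ≈ 198.77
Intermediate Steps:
√(39602 + L(-166)) = √(39602 + (75 - 166)) = √(39602 - 91) = √39511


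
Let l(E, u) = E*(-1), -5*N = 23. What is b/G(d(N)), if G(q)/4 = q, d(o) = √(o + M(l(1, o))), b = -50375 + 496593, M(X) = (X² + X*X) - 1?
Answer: -223109*I*√10/12 ≈ -58794.0*I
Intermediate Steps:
N = -23/5 (N = -⅕*23 = -23/5 ≈ -4.6000)
l(E, u) = -E
M(X) = -1 + 2*X² (M(X) = (X² + X²) - 1 = 2*X² - 1 = -1 + 2*X²)
b = 446218
d(o) = √(1 + o) (d(o) = √(o + (-1 + 2*(-1*1)²)) = √(o + (-1 + 2*(-1)²)) = √(o + (-1 + 2*1)) = √(o + (-1 + 2)) = √(o + 1) = √(1 + o))
G(q) = 4*q
b/G(d(N)) = 446218/((4*√(1 - 23/5))) = 446218/((4*√(-18/5))) = 446218/((4*(3*I*√10/5))) = 446218/((12*I*√10/5)) = 446218*(-I*√10/24) = -223109*I*√10/12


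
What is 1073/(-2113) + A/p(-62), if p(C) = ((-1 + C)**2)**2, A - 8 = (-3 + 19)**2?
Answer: -5634123107/11095335531 ≈ -0.50779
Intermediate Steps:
A = 264 (A = 8 + (-3 + 19)**2 = 8 + 16**2 = 8 + 256 = 264)
p(C) = (-1 + C)**4
1073/(-2113) + A/p(-62) = 1073/(-2113) + 264/((-1 - 62)**4) = 1073*(-1/2113) + 264/((-63)**4) = -1073/2113 + 264/15752961 = -1073/2113 + 264*(1/15752961) = -1073/2113 + 88/5250987 = -5634123107/11095335531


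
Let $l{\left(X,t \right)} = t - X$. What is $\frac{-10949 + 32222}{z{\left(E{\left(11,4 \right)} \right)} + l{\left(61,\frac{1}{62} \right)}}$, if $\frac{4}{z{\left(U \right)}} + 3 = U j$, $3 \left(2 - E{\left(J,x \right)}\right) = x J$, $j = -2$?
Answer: $- \frac{88368042}{252583} \approx -349.86$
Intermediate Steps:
$E{\left(J,x \right)} = 2 - \frac{J x}{3}$ ($E{\left(J,x \right)} = 2 - \frac{x J}{3} = 2 - \frac{J x}{3}$)
$z{\left(U \right)} = \frac{4}{-3 - 2 U}$ ($z{\left(U \right)} = \frac{4}{-3 + U \left(-2\right)} = \frac{4}{-3 - 2 U}$)
$\frac{-10949 + 32222}{z{\left(E{\left(11,4 \right)} \right)} + l{\left(61,\frac{1}{62} \right)}} = \frac{-10949 + 32222}{\frac{4}{-3 - 2 \left(2 - \frac{11}{3} \cdot 4\right)} + \left(\frac{1}{62} - 61\right)} = \frac{21273}{\frac{4}{-3 - 2 \left(2 - \frac{44}{3}\right)} + \left(\frac{1}{62} - 61\right)} = \frac{21273}{\frac{4}{-3 - - \frac{76}{3}} - \frac{3781}{62}} = \frac{21273}{\frac{4}{-3 + \frac{76}{3}} - \frac{3781}{62}} = \frac{21273}{\frac{4}{\frac{67}{3}} - \frac{3781}{62}} = \frac{21273}{4 \cdot \frac{3}{67} - \frac{3781}{62}} = \frac{21273}{\frac{12}{67} - \frac{3781}{62}} = \frac{21273}{- \frac{252583}{4154}} = 21273 \left(- \frac{4154}{252583}\right) = - \frac{88368042}{252583}$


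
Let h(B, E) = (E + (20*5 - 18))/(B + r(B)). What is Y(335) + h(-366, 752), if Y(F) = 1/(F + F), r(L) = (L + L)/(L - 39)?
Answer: -37693067/16470610 ≈ -2.2885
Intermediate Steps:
r(L) = 2*L/(-39 + L) (r(L) = (2*L)/(-39 + L) = 2*L/(-39 + L))
Y(F) = 1/(2*F)
h(B, E) = (82 + E)/(B + 2*B/(-39 + B)) (h(B, E) = (E + (20*5 - 18))/(B + 2*B/(-39 + B)) = (E + (100 - 18))/(B + 2*B/(-39 + B)) = (E + 82)/(B + 2*B/(-39 + B)) = (82 + E)/(B + 2*B/(-39 + B)))
Y(335) + h(-366, 752) = (1/2)/335 + (-39 - 366)*(82 + 752)/((-366)*(-37 - 366)) = (1/2)*(1/335) - 1/366*(-405)*834/(-403) = 1/670 - 1/366*(-1/403)*(-405)*834 = 1/670 - 56295/24583 = -37693067/16470610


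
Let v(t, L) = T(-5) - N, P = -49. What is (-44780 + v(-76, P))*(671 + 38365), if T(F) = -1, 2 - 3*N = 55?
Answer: -1747381480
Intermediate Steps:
N = -53/3 (N = ⅔ - ⅓*55 = ⅔ - 55/3 = -53/3 ≈ -17.667)
v(t, L) = 50/3 (v(t, L) = -1 - 1*(-53/3) = -1 + 53/3 = 50/3)
(-44780 + v(-76, P))*(671 + 38365) = (-44780 + 50/3)*(671 + 38365) = -134290/3*39036 = -1747381480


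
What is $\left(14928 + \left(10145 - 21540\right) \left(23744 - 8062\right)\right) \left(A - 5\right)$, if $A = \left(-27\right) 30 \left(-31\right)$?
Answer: $-4485798103510$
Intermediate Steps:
$A = 25110$ ($A = \left(-810\right) \left(-31\right) = 25110$)
$\left(14928 + \left(10145 - 21540\right) \left(23744 - 8062\right)\right) \left(A - 5\right) = \left(14928 + \left(10145 - 21540\right) \left(23744 - 8062\right)\right) \left(25110 - 5\right) = \left(14928 - 178696390\right) 25105 = \left(-178681462\right) 25105 = -4485798103510$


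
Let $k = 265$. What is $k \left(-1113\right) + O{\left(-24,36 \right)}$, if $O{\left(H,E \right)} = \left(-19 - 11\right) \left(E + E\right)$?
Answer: $-297105$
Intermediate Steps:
$O{\left(H,E \right)} = - 60 E$ ($O{\left(H,E \right)} = - 30 \cdot 2 E = - 60 E$)
$k \left(-1113\right) + O{\left(-24,36 \right)} = 265 \left(-1113\right) - 2160 = -294945 - 2160 = -297105$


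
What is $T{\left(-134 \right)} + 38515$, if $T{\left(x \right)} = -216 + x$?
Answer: $38165$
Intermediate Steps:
$T{\left(-134 \right)} + 38515 = \left(-216 - 134\right) + 38515 = -350 + 38515 = 38165$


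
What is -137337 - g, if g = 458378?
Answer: -595715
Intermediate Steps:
-137337 - g = -137337 - 1*458378 = -137337 - 458378 = -595715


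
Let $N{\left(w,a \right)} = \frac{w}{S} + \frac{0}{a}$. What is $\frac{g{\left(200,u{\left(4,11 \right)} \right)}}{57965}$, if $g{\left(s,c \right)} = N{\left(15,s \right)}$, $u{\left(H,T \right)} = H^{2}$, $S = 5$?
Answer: $\frac{3}{57965} \approx 5.1755 \cdot 10^{-5}$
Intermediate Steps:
$N{\left(w,a \right)} = \frac{w}{5}$ ($N{\left(w,a \right)} = \frac{w}{5} + \frac{0}{a} = w \frac{1}{5} + 0 = \frac{w}{5} + 0 = \frac{w}{5}$)
$g{\left(s,c \right)} = 3$ ($g{\left(s,c \right)} = \frac{1}{5} \cdot 15 = 3$)
$\frac{g{\left(200,u{\left(4,11 \right)} \right)}}{57965} = \frac{3}{57965}$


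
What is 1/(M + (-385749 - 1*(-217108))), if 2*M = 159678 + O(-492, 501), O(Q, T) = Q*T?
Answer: -1/212048 ≈ -4.7159e-6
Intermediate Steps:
M = -43407 (M = (159678 - 492*501)/2 = (159678 - 246492)/2 = (½)*(-86814) = -43407)
1/(M + (-385749 - 1*(-217108))) = 1/(-43407 + (-385749 - 1*(-217108))) = 1/(-43407 + (-385749 + 217108)) = 1/(-43407 - 168641) = 1/(-212048) = -1/212048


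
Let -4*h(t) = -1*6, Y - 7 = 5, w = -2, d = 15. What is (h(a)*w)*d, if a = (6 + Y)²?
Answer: -45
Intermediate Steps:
Y = 12 (Y = 7 + 5 = 12)
a = 324 (a = (6 + 12)² = 18² = 324)
h(t) = 3/2 (h(t) = -(-1)*6/4 = -¼*(-6) = 3/2)
(h(a)*w)*d = ((3/2)*(-2))*15 = -3*15 = -45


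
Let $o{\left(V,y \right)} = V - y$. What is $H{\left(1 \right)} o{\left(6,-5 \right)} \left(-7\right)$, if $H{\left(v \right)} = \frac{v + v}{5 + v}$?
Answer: $- \frac{77}{3} \approx -25.667$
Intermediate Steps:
$H{\left(v \right)} = \frac{2 v}{5 + v}$
$H{\left(1 \right)} o{\left(6,-5 \right)} \left(-7\right) = 2 \cdot 1 \frac{1}{5 + 1} \left(6 - -5\right) \left(-7\right) = 2 \cdot 1 \cdot \frac{1}{6} \left(6 + 5\right) \left(-7\right) = 2 \cdot 1 \cdot \frac{1}{6} \cdot 11 \left(-7\right) = \frac{1}{3} \cdot 11 \left(-7\right) = \frac{11}{3} \left(-7\right) = - \frac{77}{3}$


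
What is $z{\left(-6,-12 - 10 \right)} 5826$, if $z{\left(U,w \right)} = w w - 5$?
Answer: $2790654$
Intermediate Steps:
$z{\left(U,w \right)} = -5 + w^{2}$ ($z{\left(U,w \right)} = w^{2} - 5 = -5 + w^{2}$)
$z{\left(-6,-12 - 10 \right)} 5826 = \left(-5 + \left(-12 - 10\right)^{2}\right) 5826 = \left(-5 + \left(-22\right)^{2}\right) 5826 = \left(-5 + 484\right) 5826 = 479 \cdot 5826 = 2790654$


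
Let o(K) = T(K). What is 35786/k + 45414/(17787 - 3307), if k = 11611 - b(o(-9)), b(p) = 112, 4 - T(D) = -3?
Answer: 520198433/83252760 ≈ 6.2484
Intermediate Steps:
T(D) = 7 (T(D) = 4 - 1*(-3) = 4 + 3 = 7)
o(K) = 7
k = 11499 (k = 11611 - 1*112 = 11611 - 112 = 11499)
35786/k + 45414/(17787 - 3307) = 35786/11499 + 45414/(17787 - 3307) = 35786*(1/11499) + 45414/14480 = 35786/11499 + 45414*(1/14480) = 35786/11499 + 22707/7240 = 520198433/83252760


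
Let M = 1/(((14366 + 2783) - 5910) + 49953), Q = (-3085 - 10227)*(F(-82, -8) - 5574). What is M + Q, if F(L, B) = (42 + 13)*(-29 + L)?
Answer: 9513572130817/61192 ≈ 1.5547e+8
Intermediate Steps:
F(L, B) = -1595 + 55*L (F(L, B) = 55*(-29 + L) = -1595 + 55*L)
Q = 155470848 (Q = (-3085 - 10227)*((-1595 + 55*(-82)) - 5574) = -13312*((-1595 - 4510) - 5574) = -13312*(-6105 - 5574) = -13312*(-11679) = 155470848)
M = 1/61192 (M = 1/((17149 - 5910) + 49953) = 1/(11239 + 49953) = 1/61192 ≈ 1.6342e-5)
M + Q = 1/61192 + 155470848 = 9513572130817/61192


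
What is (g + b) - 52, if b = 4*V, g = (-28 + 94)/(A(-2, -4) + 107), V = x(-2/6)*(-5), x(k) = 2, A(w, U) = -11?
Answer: -1461/16 ≈ -91.313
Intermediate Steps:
V = -10 (V = 2*(-5) = -10)
g = 11/16 (g = (-28 + 94)/(-11 + 107) = 66/96 = 66*(1/96) = 11/16 ≈ 0.68750)
b = -40 (b = 4*(-10) = -40)
(g + b) - 52 = (11/16 - 40) - 52 = -629/16 - 52 = -1461/16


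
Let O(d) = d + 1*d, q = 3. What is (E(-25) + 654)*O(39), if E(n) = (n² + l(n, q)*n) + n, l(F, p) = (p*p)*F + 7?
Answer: 522912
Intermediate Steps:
l(F, p) = 7 + F*p² (l(F, p) = p²*F + 7 = F*p² + 7 = 7 + F*p²)
O(d) = 2*d (O(d) = d + d = 2*d)
E(n) = n + n² + n*(7 + 9*n) (E(n) = (n² + (7 + n*3²)*n) + n = (n² + (7 + n*9)*n) + n = (n² + (7 + 9*n)*n) + n = (n² + n*(7 + 9*n)) + n = n + n² + n*(7 + 9*n))
(E(-25) + 654)*O(39) = (2*(-25)*(4 + 5*(-25)) + 654)*(2*39) = (2*(-25)*(4 - 125) + 654)*78 = (2*(-25)*(-121) + 654)*78 = (6050 + 654)*78 = 6704*78 = 522912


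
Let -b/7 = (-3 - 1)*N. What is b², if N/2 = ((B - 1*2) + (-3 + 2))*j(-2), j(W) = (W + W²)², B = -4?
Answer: 2458624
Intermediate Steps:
N = -56 (N = 2*(((-4 - 1*2) + (-3 + 2))*((-2)²*(1 - 2)²)) = 2*(((-4 - 2) - 1)*(4*(-1)²)) = 2*((-6 - 1)*(4*1)) = 2*(-7*4) = 2*(-28) = -56)
b = -1568 (b = -7*(-3 - 1)*(-56) = -(-28)*(-56) = -7*224 = -1568)
b² = (-1568)² = 2458624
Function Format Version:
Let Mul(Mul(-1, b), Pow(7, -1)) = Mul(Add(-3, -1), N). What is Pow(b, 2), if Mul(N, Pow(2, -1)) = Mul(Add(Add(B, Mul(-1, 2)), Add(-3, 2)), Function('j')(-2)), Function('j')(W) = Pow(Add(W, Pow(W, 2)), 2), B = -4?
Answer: 2458624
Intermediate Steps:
N = -56 (N = Mul(2, Mul(Add(Add(-4, Mul(-1, 2)), Add(-3, 2)), Mul(Pow(-2, 2), Pow(Add(1, -2), 2)))) = Mul(2, Mul(Add(Add(-4, -2), -1), Mul(4, Pow(-1, 2)))) = Mul(2, Mul(Add(-6, -1), Mul(4, 1))) = Mul(2, Mul(-7, 4)) = Mul(2, -28) = -56)
b = -1568 (b = Mul(-7, Mul(Add(-3, -1), -56)) = Mul(-7, Mul(-4, -56)) = Mul(-7, 224) = -1568)
Pow(b, 2) = Pow(-1568, 2) = 2458624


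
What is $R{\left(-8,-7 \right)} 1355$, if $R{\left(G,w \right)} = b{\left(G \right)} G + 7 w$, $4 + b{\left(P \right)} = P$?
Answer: $63685$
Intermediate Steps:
$b{\left(P \right)} = -4 + P$
$R{\left(G,w \right)} = 7 w + G \left(-4 + G\right)$ ($R{\left(G,w \right)} = \left(-4 + G\right) G + 7 w = G \left(-4 + G\right) + 7 w = 7 w + G \left(-4 + G\right)$)
$R{\left(-8,-7 \right)} 1355 = \left(7 \left(-7\right) - 8 \left(-4 - 8\right)\right) 1355 = \left(-49 - -96\right) 1355 = \left(-49 + 96\right) 1355 = 47 \cdot 1355 = 63685$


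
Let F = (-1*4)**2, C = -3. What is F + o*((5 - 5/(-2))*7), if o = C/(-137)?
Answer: 4699/274 ≈ 17.150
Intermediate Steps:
F = 16 (F = (-4)**2 = 16)
o = 3/137 (o = -3/(-137) = -3*(-1/137) = 3/137 ≈ 0.021898)
F + o*((5 - 5/(-2))*7) = 16 + 3*((5 - 5/(-2))*7)/137 = 16 + 3*((5 - 5*(-1/2))*7)/137 = 16 + 3*((5 + 5/2)*7)/137 = 16 + 3*((15/2)*7)/137 = 16 + (3/137)*(105/2) = 16 + 315/274 = 4699/274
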